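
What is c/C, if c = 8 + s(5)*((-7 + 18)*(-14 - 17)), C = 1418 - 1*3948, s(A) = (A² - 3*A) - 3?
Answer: 2379/2530 ≈ 0.94032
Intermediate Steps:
s(A) = -3 + A² - 3*A
C = -2530 (C = 1418 - 3948 = -2530)
c = -2379 (c = 8 + (-3 + 5² - 3*5)*((-7 + 18)*(-14 - 17)) = 8 + (-3 + 25 - 15)*(11*(-31)) = 8 + 7*(-341) = 8 - 2387 = -2379)
c/C = -2379/(-2530) = -2379*(-1/2530) = 2379/2530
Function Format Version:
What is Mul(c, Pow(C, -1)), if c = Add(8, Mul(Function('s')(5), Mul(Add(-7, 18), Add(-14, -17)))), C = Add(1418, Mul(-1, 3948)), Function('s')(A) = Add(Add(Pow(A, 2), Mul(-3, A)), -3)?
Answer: Rational(2379, 2530) ≈ 0.94032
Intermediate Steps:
Function('s')(A) = Add(-3, Pow(A, 2), Mul(-3, A))
C = -2530 (C = Add(1418, -3948) = -2530)
c = -2379 (c = Add(8, Mul(Add(-3, Pow(5, 2), Mul(-3, 5)), Mul(Add(-7, 18), Add(-14, -17)))) = Add(8, Mul(Add(-3, 25, -15), Mul(11, -31))) = Add(8, Mul(7, -341)) = Add(8, -2387) = -2379)
Mul(c, Pow(C, -1)) = Mul(-2379, Pow(-2530, -1)) = Mul(-2379, Rational(-1, 2530)) = Rational(2379, 2530)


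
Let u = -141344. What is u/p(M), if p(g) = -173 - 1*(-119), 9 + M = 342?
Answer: 70672/27 ≈ 2617.5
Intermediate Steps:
M = 333 (M = -9 + 342 = 333)
p(g) = -54 (p(g) = -173 + 119 = -54)
u/p(M) = -141344/(-54) = -141344*(-1/54) = 70672/27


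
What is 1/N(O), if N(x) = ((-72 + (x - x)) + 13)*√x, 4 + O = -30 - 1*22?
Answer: I*√14/1652 ≈ 0.0022649*I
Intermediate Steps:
O = -56 (O = -4 + (-30 - 1*22) = -4 + (-30 - 22) = -4 - 52 = -56)
N(x) = -59*√x (N(x) = ((-72 + 0) + 13)*√x = (-72 + 13)*√x = -59*√x)
1/N(O) = 1/(-118*I*√14) = I*√14/1652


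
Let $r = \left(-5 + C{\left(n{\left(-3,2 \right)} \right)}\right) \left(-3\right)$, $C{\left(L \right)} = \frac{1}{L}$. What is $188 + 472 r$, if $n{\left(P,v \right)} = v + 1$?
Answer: $6796$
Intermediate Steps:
$n{\left(P,v \right)} = 1 + v$
$r = 14$ ($r = \left(-5 + \frac{1}{1 + 2}\right) \left(-3\right) = \left(-5 + \frac{1}{3}\right) \left(-3\right) = \left(- \frac{14}{3}\right) \left(-3\right) = 14$)
$188 + 472 r = 188 + 472 \cdot 14 = 188 + 6608 = 6796$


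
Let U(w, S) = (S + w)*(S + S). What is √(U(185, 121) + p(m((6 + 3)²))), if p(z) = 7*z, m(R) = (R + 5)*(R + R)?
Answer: 6*√4766 ≈ 414.22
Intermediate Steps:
m(R) = 2*R*(5 + R) (m(R) = (5 + R)*(2*R) = 2*R*(5 + R))
U(w, S) = 2*S*(S + w) (U(w, S) = (S + w)*(2*S) = 2*S*(S + w))
√(U(185, 121) + p(m((6 + 3)²))) = √(2*121*(121 + 185) + 7*(2*(6 + 3)²*(5 + (6 + 3)²))) = √(2*121*306 + 7*(2*9²*(5 + 9²))) = √(74052 + 7*(2*81*(5 + 81))) = √(74052 + 7*(2*81*86)) = √(74052 + 7*13932) = √(74052 + 97524) = √171576 = 6*√4766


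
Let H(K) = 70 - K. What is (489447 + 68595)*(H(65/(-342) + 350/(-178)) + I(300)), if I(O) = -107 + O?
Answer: 750643592803/5073 ≈ 1.4797e+8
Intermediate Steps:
(489447 + 68595)*(H(65/(-342) + 350/(-178)) + I(300)) = (489447 + 68595)*((70 - (65/(-342) + 350/(-178))) + (-107 + 300)) = 558042*((70 - (65*(-1/342) + 350*(-1/178))) + 193) = 558042*((70 - (-65/342 - 175/89)) + 193) = 558042*((70 - 1*(-65635/30438)) + 193) = 558042*((70 + 65635/30438) + 193) = 558042*(2196295/30438 + 193) = 558042*(8070829/30438) = 750643592803/5073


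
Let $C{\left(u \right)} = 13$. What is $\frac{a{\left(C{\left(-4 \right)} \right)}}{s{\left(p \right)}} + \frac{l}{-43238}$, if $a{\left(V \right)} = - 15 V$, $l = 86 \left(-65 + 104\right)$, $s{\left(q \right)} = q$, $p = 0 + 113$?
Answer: $- \frac{338862}{187919} \approx -1.8032$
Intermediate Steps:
$p = 113$
$l = 3354$ ($l = 86 \cdot 39 = 3354$)
$\frac{a{\left(C{\left(-4 \right)} \right)}}{s{\left(p \right)}} + \frac{l}{-43238} = \frac{\left(-15\right) 13}{113} + \frac{3354}{-43238} = \left(-195\right) \frac{1}{113} + 3354 \left(- \frac{1}{43238}\right) = - \frac{195}{113} - \frac{129}{1663} = - \frac{338862}{187919}$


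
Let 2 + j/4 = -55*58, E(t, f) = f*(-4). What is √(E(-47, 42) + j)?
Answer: 14*I*√66 ≈ 113.74*I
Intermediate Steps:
E(t, f) = -4*f
j = -12768 (j = -8 + 4*(-55*58) = -8 + 4*(-3190) = -8 - 12760 = -12768)
√(E(-47, 42) + j) = √(-4*42 - 12768) = √(-168 - 12768) = √(-12936) = 14*I*√66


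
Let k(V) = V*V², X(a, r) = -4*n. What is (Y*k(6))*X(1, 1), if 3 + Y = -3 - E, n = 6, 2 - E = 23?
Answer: -77760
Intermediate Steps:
E = -21 (E = 2 - 1*23 = 2 - 23 = -21)
X(a, r) = -24 (X(a, r) = -4*6 = -24)
Y = 15 (Y = -3 + (-3 - 1*(-21)) = -3 + (-3 + 21) = -3 + 18 = 15)
k(V) = V³
(Y*k(6))*X(1, 1) = (15*6³)*(-24) = (15*216)*(-24) = 3240*(-24) = -77760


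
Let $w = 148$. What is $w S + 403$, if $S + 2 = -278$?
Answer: $-41037$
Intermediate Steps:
$S = -280$ ($S = -2 - 278 = -280$)
$w S + 403 = 148 \left(-280\right) + 403 = -41440 + 403 = -41037$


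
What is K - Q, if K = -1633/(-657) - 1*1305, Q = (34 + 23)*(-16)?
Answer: -256568/657 ≈ -390.51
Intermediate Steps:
Q = -912 (Q = 57*(-16) = -912)
K = -855752/657 (K = -1633*(-1/657) - 1305 = 1633/657 - 1305 = -855752/657 ≈ -1302.5)
K - Q = -855752/657 - 1*(-912) = -855752/657 + 912 = -256568/657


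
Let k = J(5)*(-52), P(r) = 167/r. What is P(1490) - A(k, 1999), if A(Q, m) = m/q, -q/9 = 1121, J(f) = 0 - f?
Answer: 4663373/15032610 ≈ 0.31022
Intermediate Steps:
J(f) = -f
q = -10089 (q = -9*1121 = -10089)
k = 260 (k = -1*5*(-52) = -5*(-52) = 260)
A(Q, m) = -m/10089 (A(Q, m) = m/(-10089) = -m/10089)
P(1490) - A(k, 1999) = 167/1490 - (-1)*1999/10089 = 167*(1/1490) - 1*(-1999/10089) = 167/1490 + 1999/10089 = 4663373/15032610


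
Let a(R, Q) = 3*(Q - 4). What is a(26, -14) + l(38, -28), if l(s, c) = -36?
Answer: -90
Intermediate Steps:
a(R, Q) = -12 + 3*Q (a(R, Q) = 3*(-4 + Q) = -12 + 3*Q)
a(26, -14) + l(38, -28) = (-12 + 3*(-14)) - 36 = (-12 - 42) - 36 = -54 - 36 = -90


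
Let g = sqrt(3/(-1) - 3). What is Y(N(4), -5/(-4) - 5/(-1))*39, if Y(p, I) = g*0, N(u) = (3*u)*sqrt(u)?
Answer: 0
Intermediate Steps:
N(u) = 3*u**(3/2)
g = I*sqrt(6) (g = sqrt(3*(-1) - 3) = sqrt(-3 - 3) = sqrt(-6) = I*sqrt(6) ≈ 2.4495*I)
Y(p, I) = 0 (Y(p, I) = (I*sqrt(6))*0 = 0)
Y(N(4), -5/(-4) - 5/(-1))*39 = 0*39 = 0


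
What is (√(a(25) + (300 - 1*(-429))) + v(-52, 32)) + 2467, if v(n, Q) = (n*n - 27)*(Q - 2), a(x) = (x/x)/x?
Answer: 82777 + √18226/5 ≈ 82804.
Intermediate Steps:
a(x) = 1/x
v(n, Q) = (-27 + n²)*(-2 + Q) (v(n, Q) = (n² - 27)*(-2 + Q) = (-27 + n²)*(-2 + Q))
(√(a(25) + (300 - 1*(-429))) + v(-52, 32)) + 2467 = (√(1/25 + (300 - 1*(-429))) + (54 - 27*32 - 2*(-52)² + 32*(-52)²)) + 2467 = (√(1/25 + (300 + 429)) + (54 - 864 - 2*2704 + 32*2704)) + 2467 = (√(1/25 + 729) + (54 - 864 - 5408 + 86528)) + 2467 = (√(18226/25) + 80310) + 2467 = (√18226/5 + 80310) + 2467 = (80310 + √18226/5) + 2467 = 82777 + √18226/5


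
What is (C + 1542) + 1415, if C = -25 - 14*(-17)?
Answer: 3170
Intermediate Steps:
C = 213 (C = -25 + 238 = 213)
(C + 1542) + 1415 = (213 + 1542) + 1415 = 1755 + 1415 = 3170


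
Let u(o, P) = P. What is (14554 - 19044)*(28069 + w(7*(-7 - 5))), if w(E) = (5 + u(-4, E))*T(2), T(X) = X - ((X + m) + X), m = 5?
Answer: -128512780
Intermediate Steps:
T(X) = -5 - X (T(X) = X - ((X + 5) + X) = X - ((5 + X) + X) = X - (5 + 2*X) = X + (-5 - 2*X) = -5 - X)
w(E) = -35 - 7*E (w(E) = (5 + E)*(-5 - 1*2) = (5 + E)*(-5 - 2) = (5 + E)*(-7) = -35 - 7*E)
(14554 - 19044)*(28069 + w(7*(-7 - 5))) = (14554 - 19044)*(28069 + (-35 - 49*(-7 - 5))) = -4490*(28069 + (-35 - 49*(-12))) = -4490*(28069 + (-35 - 7*(-84))) = -4490*(28069 + (-35 + 588)) = -4490*(28069 + 553) = -4490*28622 = -128512780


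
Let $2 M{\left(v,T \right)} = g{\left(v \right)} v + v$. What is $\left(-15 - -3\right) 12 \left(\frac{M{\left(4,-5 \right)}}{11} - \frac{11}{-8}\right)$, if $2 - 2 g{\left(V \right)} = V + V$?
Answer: $- \frac{1602}{11} \approx -145.64$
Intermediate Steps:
$g{\left(V \right)} = 1 - V$ ($g{\left(V \right)} = 1 - \frac{V + V}{2} = 1 - \frac{2 V}{2} = 1 - V$)
$M{\left(v,T \right)} = \frac{v}{2} + \frac{v \left(1 - v\right)}{2}$ ($M{\left(v,T \right)} = \frac{\left(1 - v\right) v + v}{2} = \frac{v \left(1 - v\right) + v}{2} = \frac{v + v \left(1 - v\right)}{2} = \frac{v}{2} + \frac{v \left(1 - v\right)}{2}$)
$\left(-15 - -3\right) 12 \left(\frac{M{\left(4,-5 \right)}}{11} - \frac{11}{-8}\right) = \left(-15 - -3\right) 12 \left(\frac{\frac{1}{2} \cdot 4 \left(2 - 4\right)}{11} - \frac{11}{-8}\right) = \left(-15 + 3\right) 12 \left(\frac{1}{2} \cdot 4 \left(2 - 4\right) \frac{1}{11} - - \frac{11}{8}\right) = \left(-12\right) 12 \left(\frac{1}{2} \cdot 4 \left(-2\right) \frac{1}{11} + \frac{11}{8}\right) = - 144 \left(\left(-4\right) \frac{1}{11} + \frac{11}{8}\right) = - 144 \left(- \frac{4}{11} + \frac{11}{8}\right) = \left(-144\right) \frac{89}{88} = - \frac{1602}{11}$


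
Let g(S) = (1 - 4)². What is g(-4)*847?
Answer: 7623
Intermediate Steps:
g(S) = 9 (g(S) = (-3)² = 9)
g(-4)*847 = 9*847 = 7623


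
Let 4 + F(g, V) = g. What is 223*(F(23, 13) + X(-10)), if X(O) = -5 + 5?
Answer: 4237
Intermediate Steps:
X(O) = 0
F(g, V) = -4 + g
223*(F(23, 13) + X(-10)) = 223*((-4 + 23) + 0) = 223*(19 + 0) = 223*19 = 4237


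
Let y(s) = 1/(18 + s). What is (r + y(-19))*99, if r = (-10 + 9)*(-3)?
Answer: 198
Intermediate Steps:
r = 3 (r = -1*(-3) = 3)
(r + y(-19))*99 = (3 + 1/(18 - 19))*99 = (3 + 1/(-1))*99 = (3 - 1)*99 = 2*99 = 198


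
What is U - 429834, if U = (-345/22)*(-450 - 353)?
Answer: -834483/2 ≈ -4.1724e+5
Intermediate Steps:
U = 25185/2 (U = -345*1/22*(-803) = -345/22*(-803) = 25185/2 ≈ 12593.)
U - 429834 = 25185/2 - 429834 = -834483/2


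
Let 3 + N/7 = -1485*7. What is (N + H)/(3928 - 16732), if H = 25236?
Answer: 7925/2134 ≈ 3.7137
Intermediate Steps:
N = -72786 (N = -21 + 7*(-1485*7) = -21 + 7*(-10395) = -21 - 72765 = -72786)
(N + H)/(3928 - 16732) = (-72786 + 25236)/(3928 - 16732) = -47550/(-12804) = -47550*(-1/12804) = 7925/2134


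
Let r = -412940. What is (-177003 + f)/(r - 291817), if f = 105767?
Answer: 71236/704757 ≈ 0.10108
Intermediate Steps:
(-177003 + f)/(r - 291817) = (-177003 + 105767)/(-412940 - 291817) = -71236/(-704757) = -71236*(-1/704757) = 71236/704757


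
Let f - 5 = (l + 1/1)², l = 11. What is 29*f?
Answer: 4321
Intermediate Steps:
f = 149 (f = 5 + (11 + 1/1)² = 5 + (11 + 1)² = 5 + 12² = 5 + 144 = 149)
29*f = 29*149 = 4321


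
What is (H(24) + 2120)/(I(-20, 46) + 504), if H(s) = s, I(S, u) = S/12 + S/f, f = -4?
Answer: 3216/761 ≈ 4.2260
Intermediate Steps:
I(S, u) = -S/6 (I(S, u) = S/12 + S/(-4) = S*(1/12) + S*(-1/4) = S/12 - S/4 = -S/6)
(H(24) + 2120)/(I(-20, 46) + 504) = (24 + 2120)/(-1/6*(-20) + 504) = 2144/(10/3 + 504) = 2144/(1522/3) = 2144*(3/1522) = 3216/761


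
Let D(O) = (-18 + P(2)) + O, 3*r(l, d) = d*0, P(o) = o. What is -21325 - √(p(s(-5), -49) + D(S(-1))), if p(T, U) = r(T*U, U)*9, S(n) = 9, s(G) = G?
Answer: -21325 - I*√7 ≈ -21325.0 - 2.6458*I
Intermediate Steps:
r(l, d) = 0 (r(l, d) = (d*0)/3 = (⅓)*0 = 0)
D(O) = -16 + O (D(O) = (-18 + 2) + O = -16 + O)
p(T, U) = 0 (p(T, U) = 0*9 = 0)
-21325 - √(p(s(-5), -49) + D(S(-1))) = -21325 - √(0 + (-16 + 9)) = -21325 - √(0 - 7) = -21325 - √(-7) = -21325 - I*√7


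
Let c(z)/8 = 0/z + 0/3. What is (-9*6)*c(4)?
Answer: 0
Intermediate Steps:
c(z) = 0 (c(z) = 8*(0/z + 0/3) = 8*(0 + 0*(⅓)) = 8*(0 + 0) = 8*0 = 0)
(-9*6)*c(4) = -9*6*0 = -54*0 = 0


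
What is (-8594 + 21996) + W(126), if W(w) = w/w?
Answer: 13403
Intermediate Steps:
W(w) = 1
(-8594 + 21996) + W(126) = (-8594 + 21996) + 1 = 13402 + 1 = 13403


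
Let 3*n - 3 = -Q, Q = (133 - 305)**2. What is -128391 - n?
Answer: -355592/3 ≈ -1.1853e+5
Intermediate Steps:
Q = 29584 (Q = (-172)**2 = 29584)
n = -29581/3 (n = 1 + (-1*29584)/3 = 1 + (1/3)*(-29584) = 1 - 29584/3 = -29581/3 ≈ -9860.3)
-128391 - n = -128391 - 1*(-29581/3) = -128391 + 29581/3 = -355592/3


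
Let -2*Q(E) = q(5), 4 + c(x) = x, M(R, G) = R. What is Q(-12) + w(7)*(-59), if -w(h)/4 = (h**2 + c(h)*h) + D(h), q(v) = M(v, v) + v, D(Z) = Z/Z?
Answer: 16751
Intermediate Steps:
c(x) = -4 + x
D(Z) = 1
q(v) = 2*v (q(v) = v + v = 2*v)
Q(E) = -5
w(h) = -4 - 4*h**2 - 4*h*(-4 + h) (w(h) = -4*((h**2 + (-4 + h)*h) + 1) = -4*((h**2 + h*(-4 + h)) + 1) = -4*(1 + h**2 + h*(-4 + h)) = -4 - 4*h**2 - 4*h*(-4 + h))
Q(-12) + w(7)*(-59) = -5 + (-4 - 8*7**2 + 16*7)*(-59) = -5 + (-4 - 8*49 + 112)*(-59) = -5 + (-4 - 392 + 112)*(-59) = -5 - 284*(-59) = -5 + 16756 = 16751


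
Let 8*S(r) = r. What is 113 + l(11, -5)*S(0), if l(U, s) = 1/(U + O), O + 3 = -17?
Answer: 113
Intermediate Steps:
O = -20 (O = -3 - 17 = -20)
l(U, s) = 1/(-20 + U) (l(U, s) = 1/(U - 20) = 1/(-20 + U))
S(r) = r/8
113 + l(11, -5)*S(0) = 113 + ((⅛)*0)/(-20 + 11) = 113 + 0/(-9) = 113 - ⅑*0 = 113 + 0 = 113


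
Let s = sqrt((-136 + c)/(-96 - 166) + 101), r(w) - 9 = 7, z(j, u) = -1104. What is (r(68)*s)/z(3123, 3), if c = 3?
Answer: -sqrt(774210)/6026 ≈ -0.14602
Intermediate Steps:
r(w) = 16 (r(w) = 9 + 7 = 16)
s = 3*sqrt(774210)/262 (s = sqrt((-136 + 3)/(-96 - 166) + 101) = sqrt(-133/(-262) + 101) = sqrt(-133*(-1/262) + 101) = sqrt(133/262 + 101) = sqrt(26595/262) = 3*sqrt(774210)/262 ≈ 10.075)
(r(68)*s)/z(3123, 3) = (16*(3*sqrt(774210)/262))/(-1104) = (24*sqrt(774210)/131)*(-1/1104) = -sqrt(774210)/6026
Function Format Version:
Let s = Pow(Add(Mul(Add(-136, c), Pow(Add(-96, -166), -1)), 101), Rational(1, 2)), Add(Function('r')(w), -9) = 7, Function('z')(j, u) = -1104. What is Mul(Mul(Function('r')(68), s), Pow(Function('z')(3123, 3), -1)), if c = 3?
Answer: Mul(Rational(-1, 6026), Pow(774210, Rational(1, 2))) ≈ -0.14602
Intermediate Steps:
Function('r')(w) = 16 (Function('r')(w) = Add(9, 7) = 16)
s = Mul(Rational(3, 262), Pow(774210, Rational(1, 2))) (s = Pow(Add(Mul(Add(-136, 3), Pow(Add(-96, -166), -1)), 101), Rational(1, 2)) = Pow(Add(Mul(-133, Pow(-262, -1)), 101), Rational(1, 2)) = Pow(Add(Mul(-133, Rational(-1, 262)), 101), Rational(1, 2)) = Pow(Add(Rational(133, 262), 101), Rational(1, 2)) = Pow(Rational(26595, 262), Rational(1, 2)) = Mul(Rational(3, 262), Pow(774210, Rational(1, 2))) ≈ 10.075)
Mul(Mul(Function('r')(68), s), Pow(Function('z')(3123, 3), -1)) = Mul(Mul(16, Mul(Rational(3, 262), Pow(774210, Rational(1, 2)))), Pow(-1104, -1)) = Mul(Mul(Rational(24, 131), Pow(774210, Rational(1, 2))), Rational(-1, 1104)) = Mul(Rational(-1, 6026), Pow(774210, Rational(1, 2)))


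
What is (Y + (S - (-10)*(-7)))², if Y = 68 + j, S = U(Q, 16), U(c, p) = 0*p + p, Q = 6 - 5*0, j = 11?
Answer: 625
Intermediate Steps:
Q = 6 (Q = 6 + 0 = 6)
U(c, p) = p (U(c, p) = 0 + p = p)
S = 16
Y = 79 (Y = 68 + 11 = 79)
(Y + (S - (-10)*(-7)))² = (79 + (16 - (-10)*(-7)))² = (79 + (16 - 1*70))² = (79 + (16 - 70))² = (79 - 54)² = 25² = 625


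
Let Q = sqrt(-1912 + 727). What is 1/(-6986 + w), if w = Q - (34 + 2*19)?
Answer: -7058/49816549 - I*sqrt(1185)/49816549 ≈ -0.00014168 - 6.9101e-7*I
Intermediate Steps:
Q = I*sqrt(1185) (Q = sqrt(-1185) = I*sqrt(1185) ≈ 34.424*I)
w = -72 + I*sqrt(1185) (w = I*sqrt(1185) - (34 + 2*19) = I*sqrt(1185) - (34 + 38) = I*sqrt(1185) - 1*72 = I*sqrt(1185) - 72 = -72 + I*sqrt(1185) ≈ -72.0 + 34.424*I)
1/(-6986 + w) = 1/(-6986 + (-72 + I*sqrt(1185))) = 1/(-7058 + I*sqrt(1185))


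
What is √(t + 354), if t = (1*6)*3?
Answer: 2*√93 ≈ 19.287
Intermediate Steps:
t = 18 (t = 6*3 = 18)
√(t + 354) = √(18 + 354) = √372 = 2*√93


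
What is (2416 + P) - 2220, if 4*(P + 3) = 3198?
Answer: 1985/2 ≈ 992.50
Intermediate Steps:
P = 1593/2 (P = -3 + (¼)*3198 = -3 + 1599/2 = 1593/2 ≈ 796.50)
(2416 + P) - 2220 = (2416 + 1593/2) - 2220 = 6425/2 - 2220 = 1985/2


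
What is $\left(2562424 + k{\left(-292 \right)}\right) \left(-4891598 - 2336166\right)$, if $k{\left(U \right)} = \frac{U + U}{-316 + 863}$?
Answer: $- \frac{10130761758130816}{547} \approx -1.8521 \cdot 10^{13}$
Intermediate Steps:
$k{\left(U \right)} = \frac{2 U}{547}$
$\left(2562424 + k{\left(-292 \right)}\right) \left(-4891598 - 2336166\right) = \left(2562424 + \frac{2}{547} \left(-292\right)\right) \left(-4891598 - 2336166\right) = \left(2562424 - \frac{584}{547}\right) \left(-7227764\right) = \frac{1401645344}{547} \left(-7227764\right) = - \frac{10130761758130816}{547}$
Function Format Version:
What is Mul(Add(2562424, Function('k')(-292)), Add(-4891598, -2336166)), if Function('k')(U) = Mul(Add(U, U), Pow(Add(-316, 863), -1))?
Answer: Rational(-10130761758130816, 547) ≈ -1.8521e+13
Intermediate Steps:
Function('k')(U) = Mul(Rational(2, 547), U) (Function('k')(U) = Mul(Mul(2, U), Pow(547, -1)) = Mul(Mul(2, U), Rational(1, 547)) = Mul(Rational(2, 547), U))
Mul(Add(2562424, Function('k')(-292)), Add(-4891598, -2336166)) = Mul(Add(2562424, Mul(Rational(2, 547), -292)), Add(-4891598, -2336166)) = Mul(Add(2562424, Rational(-584, 547)), -7227764) = Mul(Rational(1401645344, 547), -7227764) = Rational(-10130761758130816, 547)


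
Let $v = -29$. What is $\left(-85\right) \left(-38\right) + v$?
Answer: $3201$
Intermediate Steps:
$\left(-85\right) \left(-38\right) + v = \left(-85\right) \left(-38\right) - 29 = 3230 - 29 = 3201$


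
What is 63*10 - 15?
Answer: 615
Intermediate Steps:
63*10 - 15 = 630 - 15 = 615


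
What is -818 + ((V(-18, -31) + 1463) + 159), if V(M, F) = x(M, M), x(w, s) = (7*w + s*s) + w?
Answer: 984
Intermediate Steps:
x(w, s) = s² + 8*w (x(w, s) = (7*w + s²) + w = (s² + 7*w) + w = s² + 8*w)
V(M, F) = M² + 8*M
-818 + ((V(-18, -31) + 1463) + 159) = -818 + ((-18*(8 - 18) + 1463) + 159) = -818 + ((-18*(-10) + 1463) + 159) = -818 + ((180 + 1463) + 159) = -818 + (1643 + 159) = -818 + 1802 = 984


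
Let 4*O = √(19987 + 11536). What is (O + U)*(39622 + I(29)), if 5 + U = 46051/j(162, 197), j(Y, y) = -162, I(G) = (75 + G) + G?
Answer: -1862959055/162 + 39755*√31523/4 ≈ -9.7352e+6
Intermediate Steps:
I(G) = 75 + 2*G
U = -46861/162 (U = -5 + 46051/(-162) = -5 + 46051*(-1/162) = -5 - 46051/162 = -46861/162 ≈ -289.27)
O = √31523/4 (O = √(19987 + 11536)/4 = √31523/4 ≈ 44.387)
(O + U)*(39622 + I(29)) = (√31523/4 - 46861/162)*(39622 + (75 + 2*29)) = (-46861/162 + √31523/4)*(39622 + (75 + 58)) = (-46861/162 + √31523/4)*(39622 + 133) = (-46861/162 + √31523/4)*39755 = -1862959055/162 + 39755*√31523/4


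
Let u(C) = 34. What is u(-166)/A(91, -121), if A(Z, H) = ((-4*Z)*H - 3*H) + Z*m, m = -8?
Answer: 34/43679 ≈ 0.00077841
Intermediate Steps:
A(Z, H) = -8*Z - 3*H - 4*H*Z (A(Z, H) = ((-4*Z)*H - 3*H) + Z*(-8) = (-4*H*Z - 3*H) - 8*Z = (-3*H - 4*H*Z) - 8*Z = -8*Z - 3*H - 4*H*Z)
u(-166)/A(91, -121) = 34/(-8*91 - 3*(-121) - 4*(-121)*91) = 34/(-728 + 363 + 44044) = 34/43679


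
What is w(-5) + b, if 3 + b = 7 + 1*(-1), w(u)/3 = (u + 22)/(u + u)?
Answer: -21/10 ≈ -2.1000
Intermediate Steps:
w(u) = 3*(22 + u)/(2*u) (w(u) = 3*((u + 22)/(u + u)) = 3*((22 + u)/((2*u))) = 3*((22 + u)*(1/(2*u))) = 3*((22 + u)/(2*u)) = 3*(22 + u)/(2*u))
b = 3 (b = -3 + (7 + 1*(-1)) = -3 + (7 - 1) = -3 + 6 = 3)
w(-5) + b = (3/2 + 33/(-5)) + 3 = (3/2 + 33*(-⅕)) + 3 = (3/2 - 33/5) + 3 = -51/10 + 3 = -21/10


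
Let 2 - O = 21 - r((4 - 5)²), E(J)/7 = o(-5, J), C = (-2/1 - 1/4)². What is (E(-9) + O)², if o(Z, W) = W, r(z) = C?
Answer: 1515361/256 ≈ 5919.4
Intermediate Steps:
C = 81/16 (C = (-2*1 - 1*¼)² = (-2 - ¼)² = (-9/4)² = 81/16 ≈ 5.0625)
r(z) = 81/16
E(J) = 7*J
O = -223/16 (O = 2 - (21 - 1*81/16) = 2 - (21 - 81/16) = 2 - 1*255/16 = 2 - 255/16 = -223/16 ≈ -13.938)
(E(-9) + O)² = (7*(-9) - 223/16)² = (-63 - 223/16)² = (-1231/16)² = 1515361/256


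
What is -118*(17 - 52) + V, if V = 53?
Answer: 4183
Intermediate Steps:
-118*(17 - 52) + V = -118*(17 - 52) + 53 = -118*(-35) + 53 = 4130 + 53 = 4183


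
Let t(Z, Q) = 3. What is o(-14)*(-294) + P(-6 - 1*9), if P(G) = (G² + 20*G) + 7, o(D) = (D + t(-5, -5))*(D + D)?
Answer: -90620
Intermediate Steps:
o(D) = 2*D*(3 + D) (o(D) = (D + 3)*(D + D) = (3 + D)*(2*D) = 2*D*(3 + D))
P(G) = 7 + G² + 20*G
o(-14)*(-294) + P(-6 - 1*9) = (2*(-14)*(3 - 14))*(-294) + (7 + (-6 - 1*9)² + 20*(-6 - 1*9)) = (2*(-14)*(-11))*(-294) + (7 + (-6 - 9)² + 20*(-6 - 9)) = 308*(-294) + (7 + (-15)² + 20*(-15)) = -90552 + (7 + 225 - 300) = -90552 - 68 = -90620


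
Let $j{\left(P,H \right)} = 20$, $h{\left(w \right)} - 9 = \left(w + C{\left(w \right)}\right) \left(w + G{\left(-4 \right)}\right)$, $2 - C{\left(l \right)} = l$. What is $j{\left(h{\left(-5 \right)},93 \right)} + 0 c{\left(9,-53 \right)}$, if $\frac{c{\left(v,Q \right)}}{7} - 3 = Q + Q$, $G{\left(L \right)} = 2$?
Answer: $20$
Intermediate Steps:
$C{\left(l \right)} = 2 - l$
$h{\left(w \right)} = 13 + 2 w$ ($h{\left(w \right)} = 9 + \left(w - \left(-2 + w\right)\right) \left(w + 2\right) = 9 + 2 \left(2 + w\right) = 9 + \left(4 + 2 w\right) = 13 + 2 w$)
$c{\left(v,Q \right)} = 21 + 14 Q$ ($c{\left(v,Q \right)} = 21 + 7 \left(Q + Q\right) = 21 + 7 \cdot 2 Q = 21 + 14 Q$)
$j{\left(h{\left(-5 \right)},93 \right)} + 0 c{\left(9,-53 \right)} = 20 + 0 \left(21 + 14 \left(-53\right)\right) = 20 + 0 \left(21 - 742\right) = 20 + 0 \left(-721\right) = 20 + 0 = 20$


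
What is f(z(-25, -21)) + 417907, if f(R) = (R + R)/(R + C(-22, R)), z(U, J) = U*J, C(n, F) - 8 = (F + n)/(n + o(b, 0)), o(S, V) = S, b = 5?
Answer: 1788232978/4279 ≈ 4.1791e+5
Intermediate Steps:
C(n, F) = 8 + (F + n)/(5 + n) (C(n, F) = 8 + (F + n)/(n + 5) = 8 + (F + n)/(5 + n))
z(U, J) = J*U
f(R) = 2*R/(158/17 + 16*R/17) (f(R) = (R + R)/(R + (40 + R + 9*(-22))/(5 - 22)) = (2*R)/(R + (40 + R - 198)/(-17)) = (2*R)/(R - (-158 + R)/17) = (2*R)/(R + (158/17 - R/17)) = (2*R)/(158/17 + 16*R/17) = 2*R/(158/17 + 16*R/17))
f(z(-25, -21)) + 417907 = 17*(-21*(-25))/(79 + 8*(-21*(-25))) + 417907 = 17*525/(79 + 8*525) + 417907 = 17*525/(79 + 4200) + 417907 = 17*525/4279 + 417907 = 17*525*(1/4279) + 417907 = 8925/4279 + 417907 = 1788232978/4279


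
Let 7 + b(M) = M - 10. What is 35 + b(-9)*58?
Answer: -1473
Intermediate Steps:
b(M) = -17 + M (b(M) = -7 + (M - 10) = -7 + (-10 + M) = -17 + M)
35 + b(-9)*58 = 35 + (-17 - 9)*58 = 35 - 26*58 = 35 - 1508 = -1473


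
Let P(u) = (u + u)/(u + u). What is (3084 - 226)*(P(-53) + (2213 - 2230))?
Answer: -45728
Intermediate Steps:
P(u) = 1 (P(u) = (2*u)/((2*u)) = (2*u)*(1/(2*u)) = 1)
(3084 - 226)*(P(-53) + (2213 - 2230)) = (3084 - 226)*(1 + (2213 - 2230)) = 2858*(1 - 17) = 2858*(-16) = -45728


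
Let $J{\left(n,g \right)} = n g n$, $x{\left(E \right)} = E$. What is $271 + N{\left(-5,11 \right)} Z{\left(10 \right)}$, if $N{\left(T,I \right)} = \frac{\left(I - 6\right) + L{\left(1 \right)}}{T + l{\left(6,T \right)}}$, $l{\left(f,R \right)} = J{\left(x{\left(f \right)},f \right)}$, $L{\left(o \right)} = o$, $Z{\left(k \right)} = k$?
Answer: $\frac{57241}{211} \approx 271.28$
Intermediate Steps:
$J{\left(n,g \right)} = g n^{2}$ ($J{\left(n,g \right)} = g n n = g n^{2}$)
$l{\left(f,R \right)} = f^{3}$ ($l{\left(f,R \right)} = f f^{2} = f^{3}$)
$N{\left(T,I \right)} = \frac{-5 + I}{216 + T}$ ($N{\left(T,I \right)} = \frac{\left(I - 6\right) + 1}{T + 6^{3}} = \frac{\left(-6 + I\right) + 1}{T + 216} = \frac{-5 + I}{216 + T}$)
$271 + N{\left(-5,11 \right)} Z{\left(10 \right)} = 271 + \frac{-5 + 11}{216 - 5} \cdot 10 = 271 + \frac{1}{211} \cdot 6 \cdot 10 = 271 + \frac{6}{211} \cdot 10 = 271 + \frac{60}{211} = \frac{57241}{211}$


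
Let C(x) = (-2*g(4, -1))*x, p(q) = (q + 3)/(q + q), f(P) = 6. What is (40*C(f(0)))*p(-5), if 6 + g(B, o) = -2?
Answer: 768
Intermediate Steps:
g(B, o) = -8 (g(B, o) = -6 - 2 = -8)
p(q) = (3 + q)/(2*q) (p(q) = (3 + q)/((2*q)) = (3 + q)*(1/(2*q)) = (3 + q)/(2*q))
C(x) = 16*x (C(x) = (-2*(-8))*x = 16*x)
(40*C(f(0)))*p(-5) = (40*(16*6))*((½)*(3 - 5)/(-5)) = (40*96)*((½)*(-⅕)*(-2)) = 3840*(⅕) = 768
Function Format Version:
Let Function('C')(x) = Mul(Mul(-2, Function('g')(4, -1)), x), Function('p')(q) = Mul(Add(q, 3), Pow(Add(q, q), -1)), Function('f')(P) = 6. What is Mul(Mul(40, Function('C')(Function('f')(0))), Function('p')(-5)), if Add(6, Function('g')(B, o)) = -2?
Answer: 768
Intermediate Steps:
Function('g')(B, o) = -8 (Function('g')(B, o) = Add(-6, -2) = -8)
Function('p')(q) = Mul(Rational(1, 2), Pow(q, -1), Add(3, q)) (Function('p')(q) = Mul(Add(3, q), Pow(Mul(2, q), -1)) = Mul(Add(3, q), Mul(Rational(1, 2), Pow(q, -1))) = Mul(Rational(1, 2), Pow(q, -1), Add(3, q)))
Function('C')(x) = Mul(16, x) (Function('C')(x) = Mul(Mul(-2, -8), x) = Mul(16, x))
Mul(Mul(40, Function('C')(Function('f')(0))), Function('p')(-5)) = Mul(Mul(40, Mul(16, 6)), Mul(Rational(1, 2), Pow(-5, -1), Add(3, -5))) = Mul(Mul(40, 96), Mul(Rational(1, 2), Rational(-1, 5), -2)) = Mul(3840, Rational(1, 5)) = 768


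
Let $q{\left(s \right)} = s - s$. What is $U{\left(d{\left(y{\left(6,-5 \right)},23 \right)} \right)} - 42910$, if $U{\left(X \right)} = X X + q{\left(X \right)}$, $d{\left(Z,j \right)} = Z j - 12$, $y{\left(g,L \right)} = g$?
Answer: $-27034$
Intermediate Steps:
$q{\left(s \right)} = 0$
$d{\left(Z,j \right)} = -12 + Z j$
$U{\left(X \right)} = X^{2}$ ($U{\left(X \right)} = X X + 0 = X^{2} + 0 = X^{2}$)
$U{\left(d{\left(y{\left(6,-5 \right)},23 \right)} \right)} - 42910 = \left(-12 + 6 \cdot 23\right)^{2} - 42910 = \left(-12 + 138\right)^{2} - 42910 = 126^{2} - 42910 = 15876 - 42910 = -27034$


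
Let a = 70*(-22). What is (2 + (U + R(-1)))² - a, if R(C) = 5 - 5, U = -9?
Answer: 1589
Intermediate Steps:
a = -1540
R(C) = 0
(2 + (U + R(-1)))² - a = (2 + (-9 + 0))² - 1*(-1540) = (2 - 9)² + 1540 = (-7)² + 1540 = 49 + 1540 = 1589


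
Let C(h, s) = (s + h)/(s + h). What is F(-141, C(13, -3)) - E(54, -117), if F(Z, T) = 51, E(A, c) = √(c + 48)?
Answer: 51 - I*√69 ≈ 51.0 - 8.3066*I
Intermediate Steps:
E(A, c) = √(48 + c)
C(h, s) = 1 (C(h, s) = (h + s)/(h + s) = 1)
F(-141, C(13, -3)) - E(54, -117) = 51 - √(48 - 117) = 51 - √(-69) = 51 - I*√69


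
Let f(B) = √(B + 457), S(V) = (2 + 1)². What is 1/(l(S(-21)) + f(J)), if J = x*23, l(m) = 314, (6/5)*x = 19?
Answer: 1884/586649 - √29562/586649 ≈ 0.0029184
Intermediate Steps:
x = 95/6 (x = (⅚)*19 = 95/6 ≈ 15.833)
S(V) = 9 (S(V) = 3² = 9)
J = 2185/6 (J = (95/6)*23 = 2185/6 ≈ 364.17)
f(B) = √(457 + B)
1/(l(S(-21)) + f(J)) = 1/(314 + √(457 + 2185/6)) = 1/(314 + √(4927/6)) = 1/(314 + √29562/6)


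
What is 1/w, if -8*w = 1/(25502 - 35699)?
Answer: 81576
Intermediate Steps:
w = 1/81576 (w = -1/(8*(25502 - 35699)) = -1/8/(-10197) = -1/8*(-1/10197) = 1/81576 ≈ 1.2259e-5)
1/w = 1/(1/81576) = 81576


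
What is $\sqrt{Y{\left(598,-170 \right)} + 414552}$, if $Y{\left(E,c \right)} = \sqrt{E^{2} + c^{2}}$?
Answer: $\sqrt{414552 + 2 \sqrt{96626}} \approx 644.34$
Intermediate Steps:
$\sqrt{Y{\left(598,-170 \right)} + 414552} = \sqrt{\sqrt{598^{2} + \left(-170\right)^{2}} + 414552} = \sqrt{\sqrt{357604 + 28900} + 414552} = \sqrt{\sqrt{386504} + 414552} = \sqrt{2 \sqrt{96626} + 414552} = \sqrt{414552 + 2 \sqrt{96626}}$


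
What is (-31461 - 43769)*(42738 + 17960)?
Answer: -4566310540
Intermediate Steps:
(-31461 - 43769)*(42738 + 17960) = -75230*60698 = -4566310540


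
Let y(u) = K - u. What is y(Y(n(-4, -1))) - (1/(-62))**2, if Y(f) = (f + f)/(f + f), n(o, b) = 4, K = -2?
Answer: -11533/3844 ≈ -3.0003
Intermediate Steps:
Y(f) = 1 (Y(f) = (2*f)/((2*f)) = (2*f)*(1/(2*f)) = 1)
y(u) = -2 - u
y(Y(n(-4, -1))) - (1/(-62))**2 = (-2 - 1*1) - (1/(-62))**2 = (-2 - 1) - (-1/62)**2 = -3 - 1*1/3844 = -3 - 1/3844 = -11533/3844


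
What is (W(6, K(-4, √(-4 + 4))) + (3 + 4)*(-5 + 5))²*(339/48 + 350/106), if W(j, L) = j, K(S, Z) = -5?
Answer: 79101/212 ≈ 373.12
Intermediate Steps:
(W(6, K(-4, √(-4 + 4))) + (3 + 4)*(-5 + 5))²*(339/48 + 350/106) = (6 + (3 + 4)*(-5 + 5))²*(339/48 + 350/106) = (6 + 7*0)²*(339*(1/48) + 350*(1/106)) = (6 + 0)²*(113/16 + 175/53) = 6²*(8789/848) = 36*(8789/848) = 79101/212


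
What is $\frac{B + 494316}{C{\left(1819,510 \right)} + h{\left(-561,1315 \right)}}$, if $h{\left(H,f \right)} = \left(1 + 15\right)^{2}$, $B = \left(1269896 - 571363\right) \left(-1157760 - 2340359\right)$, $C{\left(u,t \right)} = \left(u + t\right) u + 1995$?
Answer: $- \frac{187965466547}{326054} \approx -5.7649 \cdot 10^{5}$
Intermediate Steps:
$C{\left(u,t \right)} = 1995 + u \left(t + u\right)$ ($C{\left(u,t \right)} = \left(t + u\right) u + 1995 = u \left(t + u\right) + 1995 = 1995 + u \left(t + u\right)$)
$B = -2443551559427$ ($B = 698533 \left(-3498119\right) = -2443551559427$)
$h{\left(H,f \right)} = 256$ ($h{\left(H,f \right)} = 16^{2} = 256$)
$\frac{B + 494316}{C{\left(1819,510 \right)} + h{\left(-561,1315 \right)}} = \frac{-2443551559427 + 494316}{\left(1995 + 1819^{2} + 510 \cdot 1819\right) + 256} = - \frac{2443551065111}{\left(1995 + 3308761 + 927690\right) + 256} = - \frac{2443551065111}{4238446 + 256} = - \frac{2443551065111}{4238702} = \left(-2443551065111\right) \frac{1}{4238702} = - \frac{187965466547}{326054}$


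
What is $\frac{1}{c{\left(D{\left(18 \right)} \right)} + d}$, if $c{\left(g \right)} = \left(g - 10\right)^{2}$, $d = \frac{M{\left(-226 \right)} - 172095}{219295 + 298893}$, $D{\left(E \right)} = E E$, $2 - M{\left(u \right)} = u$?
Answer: $\frac{518188}{51091092181} \approx 1.0142 \cdot 10^{-5}$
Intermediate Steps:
$M{\left(u \right)} = 2 - u$
$D{\left(E \right)} = E^{2}$
$d = - \frac{171867}{518188}$ ($d = \frac{\left(2 - -226\right) - 172095}{219295 + 298893} = \frac{\left(2 + 226\right) - 172095}{518188} = \left(228 - 172095\right) \frac{1}{518188} = \left(-171867\right) \frac{1}{518188} = - \frac{171867}{518188} \approx -0.33167$)
$c{\left(g \right)} = \left(-10 + g\right)^{2}$
$\frac{1}{c{\left(D{\left(18 \right)} \right)} + d} = \frac{1}{\left(-10 + 18^{2}\right)^{2} - \frac{171867}{518188}} = \frac{1}{\left(-10 + 324\right)^{2} - \frac{171867}{518188}} = \frac{1}{314^{2} - \frac{171867}{518188}} = \frac{1}{98596 - \frac{171867}{518188}} = \frac{1}{\frac{51091092181}{518188}} = \frac{518188}{51091092181}$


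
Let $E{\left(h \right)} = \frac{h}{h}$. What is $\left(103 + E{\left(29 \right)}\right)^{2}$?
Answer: $10816$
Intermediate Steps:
$E{\left(h \right)} = 1$
$\left(103 + E{\left(29 \right)}\right)^{2} = \left(103 + 1\right)^{2} = 104^{2} = 10816$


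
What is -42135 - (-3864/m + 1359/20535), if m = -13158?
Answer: -632497468084/15011085 ≈ -42135.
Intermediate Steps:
-42135 - (-3864/m + 1359/20535) = -42135 - (-3864/(-13158) + 1359/20535) = -42135 - (-3864*(-1/13158) + 1359*(1/20535)) = -42135 - (644/2193 + 453/6845) = -42135 - 1*5401609/15011085 = -42135 - 5401609/15011085 = -632497468084/15011085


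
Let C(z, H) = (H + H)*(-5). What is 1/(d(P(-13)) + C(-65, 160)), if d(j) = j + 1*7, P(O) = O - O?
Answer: -1/1593 ≈ -0.00062775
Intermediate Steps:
P(O) = 0
d(j) = 7 + j (d(j) = j + 7 = 7 + j)
C(z, H) = -10*H (C(z, H) = (2*H)*(-5) = -10*H)
1/(d(P(-13)) + C(-65, 160)) = 1/((7 + 0) - 10*160) = 1/(7 - 1600) = 1/(-1593) = -1/1593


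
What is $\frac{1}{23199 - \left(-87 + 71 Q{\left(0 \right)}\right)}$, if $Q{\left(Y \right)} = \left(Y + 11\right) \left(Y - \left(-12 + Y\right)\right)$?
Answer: $\frac{1}{13914} \approx 7.187 \cdot 10^{-5}$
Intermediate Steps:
$Q{\left(Y \right)} = 132 + 12 Y$ ($Q{\left(Y \right)} = \left(11 + Y\right) 12 = 132 + 12 Y$)
$\frac{1}{23199 - \left(-87 + 71 Q{\left(0 \right)}\right)} = \frac{1}{23199 + \left(87 - 71 \left(132 + 12 \cdot 0\right)\right)} = \frac{1}{23199 + \left(87 - 71 \left(132 + 0\right)\right)} = \frac{1}{23199 + \left(87 - 9372\right)} = \frac{1}{23199 - 9285} = \frac{1}{13914}$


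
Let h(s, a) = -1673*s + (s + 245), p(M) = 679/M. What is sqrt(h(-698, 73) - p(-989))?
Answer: 2*sqrt(285440573238)/989 ≈ 1080.4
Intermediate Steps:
h(s, a) = 245 - 1672*s (h(s, a) = -1673*s + (245 + s) = 245 - 1672*s)
sqrt(h(-698, 73) - p(-989)) = sqrt((245 - 1672*(-698)) - 679/(-989)) = sqrt((245 + 1167056) - 679*(-1)/989) = sqrt(1167301 - 1*(-679/989)) = sqrt(1167301 + 679/989) = sqrt(1154461368/989) = 2*sqrt(285440573238)/989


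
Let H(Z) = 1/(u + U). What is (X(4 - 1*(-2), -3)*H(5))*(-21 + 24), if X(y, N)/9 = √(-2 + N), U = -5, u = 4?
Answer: -27*I*√5 ≈ -60.374*I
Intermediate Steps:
X(y, N) = 9*√(-2 + N)
H(Z) = -1 (H(Z) = 1/(4 - 5) = 1/(-1) = -1)
(X(4 - 1*(-2), -3)*H(5))*(-21 + 24) = ((9*√(-2 - 3))*(-1))*(-21 + 24) = ((9*√(-5))*(-1))*3 = ((9*(I*√5))*(-1))*3 = ((9*I*√5)*(-1))*3 = -9*I*√5*3 = -27*I*√5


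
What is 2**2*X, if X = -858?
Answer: -3432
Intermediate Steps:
2**2*X = 2**2*(-858) = 4*(-858) = -3432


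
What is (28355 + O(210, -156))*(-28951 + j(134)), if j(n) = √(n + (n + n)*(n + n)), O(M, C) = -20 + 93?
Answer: -823019028 + 28428*√71958 ≈ -8.1539e+8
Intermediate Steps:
O(M, C) = 73
j(n) = √(n + 4*n²) (j(n) = √(n + (2*n)*(2*n)) = √(n + 4*n²))
(28355 + O(210, -156))*(-28951 + j(134)) = (28355 + 73)*(-28951 + √(134*(1 + 4*134))) = 28428*(-28951 + √(134*(1 + 536))) = 28428*(-28951 + √(134*537)) = 28428*(-28951 + √71958) = -823019028 + 28428*√71958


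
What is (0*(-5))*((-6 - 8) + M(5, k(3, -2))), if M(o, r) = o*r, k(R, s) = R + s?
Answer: 0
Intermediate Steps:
(0*(-5))*((-6 - 8) + M(5, k(3, -2))) = (0*(-5))*((-6 - 8) + 5*(3 - 2)) = 0*(-14 + 5*1) = 0*(-14 + 5) = 0*(-9) = 0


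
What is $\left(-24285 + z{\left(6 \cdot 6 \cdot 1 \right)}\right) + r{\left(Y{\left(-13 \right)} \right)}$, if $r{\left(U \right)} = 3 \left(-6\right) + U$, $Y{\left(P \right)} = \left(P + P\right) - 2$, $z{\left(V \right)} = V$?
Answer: $-24295$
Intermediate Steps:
$Y{\left(P \right)} = -2 + 2 P$ ($Y{\left(P \right)} = 2 P - 2 = -2 + 2 P$)
$r{\left(U \right)} = -18 + U$
$\left(-24285 + z{\left(6 \cdot 6 \cdot 1 \right)}\right) + r{\left(Y{\left(-13 \right)} \right)} = \left(-24285 + 6 \cdot 6 \cdot 1\right) + \left(-18 + \left(-2 + 2 \left(-13\right)\right)\right) = \left(-24285 + 36 \cdot 1\right) - 46 = \left(-24285 + 36\right) - 46 = -24249 - 46 = -24295$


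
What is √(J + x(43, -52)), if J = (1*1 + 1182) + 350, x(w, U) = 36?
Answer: √1569 ≈ 39.611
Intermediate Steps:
J = 1533 (J = (1 + 1182) + 350 = 1183 + 350 = 1533)
√(J + x(43, -52)) = √(1533 + 36) = √1569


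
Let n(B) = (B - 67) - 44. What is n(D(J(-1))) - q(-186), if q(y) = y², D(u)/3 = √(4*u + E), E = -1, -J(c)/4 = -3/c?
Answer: -34707 + 21*I ≈ -34707.0 + 21.0*I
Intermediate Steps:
J(c) = 12/c (J(c) = -(-12)/c = 12/c)
D(u) = 3*√(-1 + 4*u) (D(u) = 3*√(4*u - 1) = 3*√(-1 + 4*u))
n(B) = -111 + B (n(B) = (-67 + B) - 44 = -111 + B)
n(D(J(-1))) - q(-186) = (-111 + 3*√(-1 + 4*(12/(-1)))) - 1*(-186)² = (-111 + 3*√(-1 + 4*(12*(-1)))) - 1*34596 = (-111 + 3*√(-1 + 4*(-12))) - 34596 = (-111 + 3*√(-1 - 48)) - 34596 = (-111 + 3*√(-49)) - 34596 = (-111 + 3*(7*I)) - 34596 = (-111 + 21*I) - 34596 = -34707 + 21*I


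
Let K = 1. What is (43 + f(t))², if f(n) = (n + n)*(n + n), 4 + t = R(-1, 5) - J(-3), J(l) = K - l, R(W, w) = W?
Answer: 134689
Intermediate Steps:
J(l) = 1 - l
t = -9 (t = -4 + (-1 - (1 - 1*(-3))) = -4 + (-1 - (1 + 3)) = -4 + (-1 - 1*4) = -4 + (-1 - 4) = -4 - 5 = -9)
f(n) = 4*n² (f(n) = (2*n)*(2*n) = 4*n²)
(43 + f(t))² = (43 + 4*(-9)²)² = (43 + 4*81)² = (43 + 324)² = 367² = 134689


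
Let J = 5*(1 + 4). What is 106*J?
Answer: 2650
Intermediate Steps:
J = 25 (J = 5*5 = 25)
106*J = 106*25 = 2650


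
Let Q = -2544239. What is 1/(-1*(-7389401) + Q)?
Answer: 1/4845162 ≈ 2.0639e-7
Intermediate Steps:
1/(-1*(-7389401) + Q) = 1/(-1*(-7389401) - 2544239) = 1/(7389401 - 2544239) = 1/4845162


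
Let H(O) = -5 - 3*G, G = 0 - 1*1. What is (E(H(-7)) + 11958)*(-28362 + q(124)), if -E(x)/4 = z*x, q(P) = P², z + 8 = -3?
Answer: -154143820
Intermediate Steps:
z = -11 (z = -8 - 3 = -11)
G = -1 (G = 0 - 1 = -1)
H(O) = -2 (H(O) = -5 - 3*(-1) = -5 + 3 = -2)
E(x) = 44*x (E(x) = -(-44)*x = 44*x)
(E(H(-7)) + 11958)*(-28362 + q(124)) = (44*(-2) + 11958)*(-28362 + 124²) = (-88 + 11958)*(-28362 + 15376) = 11870*(-12986) = -154143820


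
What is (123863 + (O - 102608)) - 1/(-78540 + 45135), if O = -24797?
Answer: -118320509/33405 ≈ -3542.0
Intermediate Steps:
(123863 + (O - 102608)) - 1/(-78540 + 45135) = (123863 + (-24797 - 102608)) - 1/(-78540 + 45135) = (123863 - 127405) - 1/(-33405) = -3542 - 1*(-1/33405) = -3542 + 1/33405 = -118320509/33405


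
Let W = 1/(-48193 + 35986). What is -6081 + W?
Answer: -74230768/12207 ≈ -6081.0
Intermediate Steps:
W = -1/12207 (W = 1/(-12207) = -1/12207 ≈ -8.1920e-5)
-6081 + W = -6081 - 1/12207 = -74230768/12207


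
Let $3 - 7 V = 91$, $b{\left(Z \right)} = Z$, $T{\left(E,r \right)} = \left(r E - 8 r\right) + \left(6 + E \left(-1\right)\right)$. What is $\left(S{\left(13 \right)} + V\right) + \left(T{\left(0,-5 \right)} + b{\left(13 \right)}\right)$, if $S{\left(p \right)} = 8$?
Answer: $\frac{381}{7} \approx 54.429$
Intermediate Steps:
$T{\left(E,r \right)} = 6 - E - 8 r + E r$ ($T{\left(E,r \right)} = \left(E r - 8 r\right) - \left(-6 + E\right) = \left(- 8 r + E r\right) - \left(-6 + E\right) = 6 - E - 8 r + E r$)
$V = - \frac{88}{7}$ ($V = \frac{3}{7} - 13 = - \frac{88}{7} \approx -12.571$)
$\left(S{\left(13 \right)} + V\right) + \left(T{\left(0,-5 \right)} + b{\left(13 \right)}\right) = \left(8 - \frac{88}{7}\right) + \left(\left(6 - 0 - -40 + 0 \left(-5\right)\right) + 13\right) = - \frac{32}{7} + \left(\left(6 + 0 + 40 + 0\right) + 13\right) = - \frac{32}{7} + \left(46 + 13\right) = - \frac{32}{7} + 59 = \frac{381}{7}$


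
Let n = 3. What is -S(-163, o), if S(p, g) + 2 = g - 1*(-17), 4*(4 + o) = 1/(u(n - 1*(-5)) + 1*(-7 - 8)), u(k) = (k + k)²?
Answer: -10605/964 ≈ -11.001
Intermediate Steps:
u(k) = 4*k² (u(k) = (2*k)² = 4*k²)
o = -3855/964 (o = -4 + 1/(4*(4*(3 - 1*(-5))² + 1*(-7 - 8))) = -4 + 1/(4*(4*(3 + 5)² + 1*(-15))) = -4 + 1/(4*(4*8² - 15)) = -4 + 1/(4*(4*64 - 15)) = -4 + 1/(4*(256 - 15)) = -4 + (¼)/241 = -4 + (¼)*(1/241) = -4 + 1/964 = -3855/964 ≈ -3.9990)
S(p, g) = 15 + g (S(p, g) = -2 + (g - 1*(-17)) = -2 + (g + 17) = -2 + (17 + g) = 15 + g)
-S(-163, o) = -(15 - 3855/964) = -1*10605/964 = -10605/964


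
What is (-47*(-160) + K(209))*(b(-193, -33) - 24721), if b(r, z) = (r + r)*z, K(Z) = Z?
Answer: -92616607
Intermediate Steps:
b(r, z) = 2*r*z (b(r, z) = (2*r)*z = 2*r*z)
(-47*(-160) + K(209))*(b(-193, -33) - 24721) = (-47*(-160) + 209)*(2*(-193)*(-33) - 24721) = (7520 + 209)*(12738 - 24721) = 7729*(-11983) = -92616607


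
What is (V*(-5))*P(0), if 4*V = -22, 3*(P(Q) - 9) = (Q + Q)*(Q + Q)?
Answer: 495/2 ≈ 247.50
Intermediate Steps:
P(Q) = 9 + 4*Q²/3 (P(Q) = 9 + ((Q + Q)*(Q + Q))/3 = 9 + ((2*Q)*(2*Q))/3 = 9 + (4*Q²)/3 = 9 + 4*Q²/3)
V = -11/2 (V = (¼)*(-22) = -11/2 ≈ -5.5000)
(V*(-5))*P(0) = (-11/2*(-5))*(9 + (4/3)*0²) = 55*(9 + (4/3)*0)/2 = 55*(9 + 0)/2 = (55/2)*9 = 495/2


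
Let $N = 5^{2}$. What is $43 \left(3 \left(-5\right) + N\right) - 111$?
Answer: $319$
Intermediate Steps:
$N = 25$
$43 \left(3 \left(-5\right) + N\right) - 111 = 43 \left(3 \left(-5\right) + 25\right) - 111 = 43 \left(-15 + 25\right) - 111 = 43 \cdot 10 - 111 = 430 - 111 = 319$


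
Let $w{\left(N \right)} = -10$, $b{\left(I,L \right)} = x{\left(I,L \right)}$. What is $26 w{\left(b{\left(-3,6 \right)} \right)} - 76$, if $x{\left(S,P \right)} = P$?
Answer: $-336$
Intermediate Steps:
$b{\left(I,L \right)} = L$
$26 w{\left(b{\left(-3,6 \right)} \right)} - 76 = 26 \left(-10\right) - 76 = -260 - 76 = -336$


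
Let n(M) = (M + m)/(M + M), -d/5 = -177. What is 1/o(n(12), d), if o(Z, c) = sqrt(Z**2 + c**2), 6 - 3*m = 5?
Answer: 72*sqrt(4060239769)/4060239769 ≈ 0.0011299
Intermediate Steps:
m = 1/3 (m = 2 - 1/3*5 = 2 - 5/3 = 1/3 ≈ 0.33333)
d = 885 (d = -5*(-177) = 885)
n(M) = (1/3 + M)/(2*M) (n(M) = (M + 1/3)/(M + M) = (1/3 + M)/((2*M)) = (1/3 + M)*(1/(2*M)) = (1/3 + M)/(2*M))
1/o(n(12), d) = 1/(sqrt(((1/6)*(1 + 3*12)/12)**2 + 885**2)) = 1/(sqrt(((1/6)*(1/12)*(1 + 36))**2 + 783225)) = 1/(sqrt(((1/6)*(1/12)*37)**2 + 783225)) = 1/(sqrt((37/72)**2 + 783225)) = 1/(sqrt(1369/5184 + 783225)) = 1/(sqrt(4060239769/5184)) = 1/(sqrt(4060239769)/72) = 72*sqrt(4060239769)/4060239769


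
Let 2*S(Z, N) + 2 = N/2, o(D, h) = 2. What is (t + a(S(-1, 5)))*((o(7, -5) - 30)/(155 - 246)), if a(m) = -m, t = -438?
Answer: -1753/13 ≈ -134.85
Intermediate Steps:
S(Z, N) = -1 + N/4 (S(Z, N) = -1 + (N/2)/2 = -1 + N/4)
(t + a(S(-1, 5)))*((o(7, -5) - 30)/(155 - 246)) = (-438 - (-1 + (1/4)*5))*((2 - 30)/(155 - 246)) = (-438 - (-1 + 5/4))*(-28/(-91)) = (-438 - 1*1/4)*(-28*(-1/91)) = (-438 - 1/4)*(4/13) = -1753/4*4/13 = -1753/13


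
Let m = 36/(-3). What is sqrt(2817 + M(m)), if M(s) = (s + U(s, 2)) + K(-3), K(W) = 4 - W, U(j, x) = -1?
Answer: sqrt(2811) ≈ 53.019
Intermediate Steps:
m = -12 (m = 36*(-1/3) = -12)
M(s) = 6 + s (M(s) = (s - 1) + (4 - 1*(-3)) = (-1 + s) + (4 + 3) = (-1 + s) + 7 = 6 + s)
sqrt(2817 + M(m)) = sqrt(2817 + (6 - 12)) = sqrt(2817 - 6) = sqrt(2811)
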